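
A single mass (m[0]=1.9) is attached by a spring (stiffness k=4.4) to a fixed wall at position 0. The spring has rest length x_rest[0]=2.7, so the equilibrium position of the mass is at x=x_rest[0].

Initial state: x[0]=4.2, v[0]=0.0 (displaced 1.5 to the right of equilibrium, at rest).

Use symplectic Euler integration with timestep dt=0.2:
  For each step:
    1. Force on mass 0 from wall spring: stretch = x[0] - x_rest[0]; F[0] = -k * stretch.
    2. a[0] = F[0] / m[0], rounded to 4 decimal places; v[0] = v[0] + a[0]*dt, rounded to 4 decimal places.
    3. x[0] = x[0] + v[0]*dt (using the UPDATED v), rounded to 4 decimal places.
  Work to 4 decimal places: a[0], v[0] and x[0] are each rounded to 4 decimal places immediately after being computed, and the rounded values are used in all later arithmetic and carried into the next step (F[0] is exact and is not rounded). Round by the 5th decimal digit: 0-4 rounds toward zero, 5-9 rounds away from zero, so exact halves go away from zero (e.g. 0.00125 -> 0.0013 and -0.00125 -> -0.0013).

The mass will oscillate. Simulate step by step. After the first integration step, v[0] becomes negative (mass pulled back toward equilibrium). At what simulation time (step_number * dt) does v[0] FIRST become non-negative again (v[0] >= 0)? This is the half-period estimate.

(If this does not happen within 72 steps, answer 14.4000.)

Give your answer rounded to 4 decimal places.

Step 0: x=[4.2000] v=[0.0000]
Step 1: x=[4.0611] v=[-0.6947]
Step 2: x=[3.7961] v=[-1.3251]
Step 3: x=[3.4295] v=[-1.8328]
Step 4: x=[2.9954] v=[-2.1707]
Step 5: x=[2.5339] v=[-2.3075]
Step 6: x=[2.0878] v=[-2.2306]
Step 7: x=[1.6984] v=[-1.9471]
Step 8: x=[1.4018] v=[-1.4832]
Step 9: x=[1.2254] v=[-0.8819]
Step 10: x=[1.1856] v=[-0.1989]
Step 11: x=[1.2861] v=[0.5025]
First v>=0 after going negative at step 11, time=2.2000

Answer: 2.2000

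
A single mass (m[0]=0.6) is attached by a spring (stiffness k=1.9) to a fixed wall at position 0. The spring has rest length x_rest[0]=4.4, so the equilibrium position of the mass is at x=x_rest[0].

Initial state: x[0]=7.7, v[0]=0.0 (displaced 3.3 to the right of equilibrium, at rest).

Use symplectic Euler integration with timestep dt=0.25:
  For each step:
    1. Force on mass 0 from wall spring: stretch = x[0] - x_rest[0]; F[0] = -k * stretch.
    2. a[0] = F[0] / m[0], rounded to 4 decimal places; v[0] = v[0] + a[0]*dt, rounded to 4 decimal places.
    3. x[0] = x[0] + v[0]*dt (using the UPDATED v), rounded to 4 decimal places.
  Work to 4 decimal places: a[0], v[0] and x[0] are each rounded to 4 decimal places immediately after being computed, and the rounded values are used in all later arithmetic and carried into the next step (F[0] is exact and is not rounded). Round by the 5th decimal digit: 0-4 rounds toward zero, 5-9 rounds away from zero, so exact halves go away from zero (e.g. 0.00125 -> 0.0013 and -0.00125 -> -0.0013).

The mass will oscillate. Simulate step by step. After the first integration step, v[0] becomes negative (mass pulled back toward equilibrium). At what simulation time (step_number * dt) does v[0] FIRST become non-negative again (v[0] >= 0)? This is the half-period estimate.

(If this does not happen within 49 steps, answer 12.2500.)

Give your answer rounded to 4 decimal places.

Answer: 2.0000

Derivation:
Step 0: x=[7.7000] v=[0.0000]
Step 1: x=[7.0469] v=[-2.6125]
Step 2: x=[5.8699] v=[-4.7080]
Step 3: x=[4.4020] v=[-5.8717]
Step 4: x=[2.9337] v=[-5.8733]
Step 5: x=[1.7556] v=[-4.7125]
Step 6: x=[1.1009] v=[-2.6190]
Step 7: x=[1.0991] v=[-0.0072]
Step 8: x=[1.7506] v=[2.6060]
First v>=0 after going negative at step 8, time=2.0000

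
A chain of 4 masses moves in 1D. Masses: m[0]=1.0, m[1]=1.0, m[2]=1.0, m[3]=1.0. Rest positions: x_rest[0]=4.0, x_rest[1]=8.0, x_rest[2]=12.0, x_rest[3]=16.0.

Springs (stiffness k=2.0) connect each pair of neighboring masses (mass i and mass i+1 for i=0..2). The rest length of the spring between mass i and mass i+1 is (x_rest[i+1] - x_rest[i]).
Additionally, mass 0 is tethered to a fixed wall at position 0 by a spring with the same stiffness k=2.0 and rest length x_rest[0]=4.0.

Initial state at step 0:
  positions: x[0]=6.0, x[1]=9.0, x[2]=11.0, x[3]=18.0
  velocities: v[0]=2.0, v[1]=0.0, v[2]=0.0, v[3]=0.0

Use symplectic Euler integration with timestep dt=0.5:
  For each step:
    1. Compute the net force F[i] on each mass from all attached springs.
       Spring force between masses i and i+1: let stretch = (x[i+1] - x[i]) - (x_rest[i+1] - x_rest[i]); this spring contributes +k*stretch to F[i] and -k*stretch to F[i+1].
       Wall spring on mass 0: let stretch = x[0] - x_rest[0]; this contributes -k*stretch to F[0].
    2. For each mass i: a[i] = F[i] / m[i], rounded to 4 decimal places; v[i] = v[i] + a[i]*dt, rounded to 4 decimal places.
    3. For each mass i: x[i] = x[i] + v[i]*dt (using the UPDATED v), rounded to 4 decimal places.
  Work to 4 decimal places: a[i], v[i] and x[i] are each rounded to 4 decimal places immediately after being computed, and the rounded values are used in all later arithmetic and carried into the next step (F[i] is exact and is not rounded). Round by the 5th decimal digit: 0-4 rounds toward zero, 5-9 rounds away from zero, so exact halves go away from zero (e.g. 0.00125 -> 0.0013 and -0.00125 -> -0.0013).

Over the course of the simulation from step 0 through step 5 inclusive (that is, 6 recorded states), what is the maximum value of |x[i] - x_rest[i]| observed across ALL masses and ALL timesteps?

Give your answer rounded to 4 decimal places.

Step 0: x=[6.0000 9.0000 11.0000 18.0000] v=[2.0000 0.0000 0.0000 0.0000]
Step 1: x=[5.5000 8.5000 13.5000 16.5000] v=[-1.0000 -1.0000 5.0000 -3.0000]
Step 2: x=[3.7500 9.0000 15.0000 15.5000] v=[-3.5000 1.0000 3.0000 -2.0000]
Step 3: x=[2.7500 9.8750 13.7500 16.2500] v=[-2.0000 1.7500 -2.5000 1.5000]
Step 4: x=[3.9375 9.1250 11.8125 17.7500] v=[2.3750 -1.5000 -3.8750 3.0000]
Step 5: x=[5.7500 7.1250 11.5000 18.2813] v=[3.6250 -4.0000 -0.6250 1.0625]
Max displacement = 3.0000

Answer: 3.0000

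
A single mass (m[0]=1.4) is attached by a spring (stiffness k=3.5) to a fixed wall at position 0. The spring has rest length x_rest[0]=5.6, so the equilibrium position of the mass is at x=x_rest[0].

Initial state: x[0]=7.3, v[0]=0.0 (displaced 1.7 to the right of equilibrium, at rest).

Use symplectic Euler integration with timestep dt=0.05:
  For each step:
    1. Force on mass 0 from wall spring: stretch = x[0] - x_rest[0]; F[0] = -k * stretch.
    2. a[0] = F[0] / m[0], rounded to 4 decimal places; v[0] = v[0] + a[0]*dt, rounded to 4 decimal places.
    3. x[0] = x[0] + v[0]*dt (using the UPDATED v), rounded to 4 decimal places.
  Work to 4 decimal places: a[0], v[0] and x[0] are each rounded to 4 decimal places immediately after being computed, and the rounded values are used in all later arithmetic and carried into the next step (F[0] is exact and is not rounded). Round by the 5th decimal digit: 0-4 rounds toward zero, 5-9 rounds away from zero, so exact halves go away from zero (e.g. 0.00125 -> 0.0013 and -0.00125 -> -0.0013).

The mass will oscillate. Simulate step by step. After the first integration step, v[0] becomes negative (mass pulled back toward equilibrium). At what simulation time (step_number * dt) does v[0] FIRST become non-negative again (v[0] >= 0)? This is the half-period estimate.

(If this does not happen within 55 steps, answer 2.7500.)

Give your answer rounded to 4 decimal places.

Step 0: x=[7.3000] v=[0.0000]
Step 1: x=[7.2894] v=[-0.2125]
Step 2: x=[7.2682] v=[-0.4237]
Step 3: x=[7.2366] v=[-0.6322]
Step 4: x=[7.1948] v=[-0.8368]
Step 5: x=[7.1430] v=[-1.0362]
Step 6: x=[7.0815] v=[-1.2291]
Step 7: x=[7.0108] v=[-1.4143]
Step 8: x=[6.9313] v=[-1.5907]
Step 9: x=[6.8434] v=[-1.7571]
Step 10: x=[6.7478] v=[-1.9125]
Step 11: x=[6.6450] v=[-2.0560]
Step 12: x=[6.5357] v=[-2.1866]
Step 13: x=[6.4205] v=[-2.3036]
Step 14: x=[6.3002] v=[-2.4062]
Step 15: x=[6.1755] v=[-2.4937]
Step 16: x=[6.0472] v=[-2.5656]
Step 17: x=[5.9161] v=[-2.6215]
Step 18: x=[5.7831] v=[-2.6610]
Step 19: x=[5.6489] v=[-2.6839]
Step 20: x=[5.5144] v=[-2.6900]
Step 21: x=[5.3804] v=[-2.6793]
Step 22: x=[5.2478] v=[-2.6519]
Step 23: x=[5.1174] v=[-2.6079]
Step 24: x=[4.9900] v=[-2.5476]
Step 25: x=[4.8664] v=[-2.4714]
Step 26: x=[4.7474] v=[-2.3797]
Step 27: x=[4.6337] v=[-2.2731]
Step 28: x=[4.5261] v=[-2.1523]
Step 29: x=[4.4252] v=[-2.0181]
Step 30: x=[4.3316] v=[-1.8713]
Step 31: x=[4.2460] v=[-1.7128]
Step 32: x=[4.1688] v=[-1.5436]
Step 33: x=[4.1006] v=[-1.3647]
Step 34: x=[4.0417] v=[-1.1773]
Step 35: x=[3.9926] v=[-0.9825]
Step 36: x=[3.9535] v=[-0.7816]
Step 37: x=[3.9247] v=[-0.5758]
Step 38: x=[3.9064] v=[-0.3664]
Step 39: x=[3.8987] v=[-0.1547]
Step 40: x=[3.9016] v=[0.0580]
First v>=0 after going negative at step 40, time=2.0000

Answer: 2.0000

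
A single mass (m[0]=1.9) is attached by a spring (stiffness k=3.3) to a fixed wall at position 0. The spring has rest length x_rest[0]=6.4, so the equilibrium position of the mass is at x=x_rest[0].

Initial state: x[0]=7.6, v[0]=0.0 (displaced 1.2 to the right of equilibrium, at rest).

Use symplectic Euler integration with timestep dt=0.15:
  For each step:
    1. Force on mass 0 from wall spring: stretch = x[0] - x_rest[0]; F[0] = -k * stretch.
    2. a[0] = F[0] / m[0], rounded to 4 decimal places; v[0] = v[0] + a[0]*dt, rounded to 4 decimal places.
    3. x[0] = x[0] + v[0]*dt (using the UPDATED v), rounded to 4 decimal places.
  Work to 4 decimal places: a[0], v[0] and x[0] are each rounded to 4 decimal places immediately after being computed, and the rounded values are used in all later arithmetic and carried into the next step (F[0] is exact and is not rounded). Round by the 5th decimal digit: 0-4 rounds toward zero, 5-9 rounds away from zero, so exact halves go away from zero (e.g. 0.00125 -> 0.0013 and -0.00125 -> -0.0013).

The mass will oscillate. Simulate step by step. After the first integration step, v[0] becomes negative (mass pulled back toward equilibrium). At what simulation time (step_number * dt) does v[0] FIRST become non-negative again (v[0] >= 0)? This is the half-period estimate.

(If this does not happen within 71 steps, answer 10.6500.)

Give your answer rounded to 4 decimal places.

Step 0: x=[7.6000] v=[0.0000]
Step 1: x=[7.5531] v=[-0.3126]
Step 2: x=[7.4612] v=[-0.6130]
Step 3: x=[7.3278] v=[-0.8895]
Step 4: x=[7.1581] v=[-1.1312]
Step 5: x=[6.9588] v=[-1.3287]
Step 6: x=[6.7377] v=[-1.4743]
Step 7: x=[6.5034] v=[-1.5623]
Step 8: x=[6.2650] v=[-1.5892]
Step 9: x=[6.0319] v=[-1.5540]
Step 10: x=[5.8132] v=[-1.4581]
Step 11: x=[5.6174] v=[-1.3052]
Step 12: x=[5.4522] v=[-1.1013]
Step 13: x=[5.3240] v=[-0.8544]
Step 14: x=[5.2379] v=[-0.5741]
Step 15: x=[5.1972] v=[-0.2713]
Step 16: x=[5.2035] v=[0.0421]
First v>=0 after going negative at step 16, time=2.4000

Answer: 2.4000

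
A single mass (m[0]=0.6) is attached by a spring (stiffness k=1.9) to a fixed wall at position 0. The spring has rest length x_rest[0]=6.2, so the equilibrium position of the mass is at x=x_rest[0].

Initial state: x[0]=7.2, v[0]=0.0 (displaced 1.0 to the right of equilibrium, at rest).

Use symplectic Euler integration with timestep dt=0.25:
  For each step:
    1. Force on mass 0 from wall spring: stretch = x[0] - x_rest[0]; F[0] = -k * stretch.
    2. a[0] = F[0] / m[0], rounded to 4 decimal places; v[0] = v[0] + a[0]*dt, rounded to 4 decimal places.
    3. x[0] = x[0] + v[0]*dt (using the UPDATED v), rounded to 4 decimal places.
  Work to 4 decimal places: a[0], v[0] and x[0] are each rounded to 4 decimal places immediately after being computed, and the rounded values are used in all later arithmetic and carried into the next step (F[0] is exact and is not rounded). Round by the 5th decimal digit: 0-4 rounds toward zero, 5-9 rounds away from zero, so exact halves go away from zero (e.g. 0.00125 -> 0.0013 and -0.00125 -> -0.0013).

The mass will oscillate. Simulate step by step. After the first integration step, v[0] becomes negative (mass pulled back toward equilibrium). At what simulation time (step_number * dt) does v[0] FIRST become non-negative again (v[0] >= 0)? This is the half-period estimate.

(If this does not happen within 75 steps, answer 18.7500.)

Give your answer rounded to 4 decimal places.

Step 0: x=[7.2000] v=[0.0000]
Step 1: x=[7.0021] v=[-0.7917]
Step 2: x=[6.6454] v=[-1.4267]
Step 3: x=[6.2006] v=[-1.7793]
Step 4: x=[5.7557] v=[-1.7798]
Step 5: x=[5.3987] v=[-1.4281]
Step 6: x=[5.2003] v=[-0.7937]
Step 7: x=[5.1997] v=[-0.0023]
Step 8: x=[5.3971] v=[0.7896]
First v>=0 after going negative at step 8, time=2.0000

Answer: 2.0000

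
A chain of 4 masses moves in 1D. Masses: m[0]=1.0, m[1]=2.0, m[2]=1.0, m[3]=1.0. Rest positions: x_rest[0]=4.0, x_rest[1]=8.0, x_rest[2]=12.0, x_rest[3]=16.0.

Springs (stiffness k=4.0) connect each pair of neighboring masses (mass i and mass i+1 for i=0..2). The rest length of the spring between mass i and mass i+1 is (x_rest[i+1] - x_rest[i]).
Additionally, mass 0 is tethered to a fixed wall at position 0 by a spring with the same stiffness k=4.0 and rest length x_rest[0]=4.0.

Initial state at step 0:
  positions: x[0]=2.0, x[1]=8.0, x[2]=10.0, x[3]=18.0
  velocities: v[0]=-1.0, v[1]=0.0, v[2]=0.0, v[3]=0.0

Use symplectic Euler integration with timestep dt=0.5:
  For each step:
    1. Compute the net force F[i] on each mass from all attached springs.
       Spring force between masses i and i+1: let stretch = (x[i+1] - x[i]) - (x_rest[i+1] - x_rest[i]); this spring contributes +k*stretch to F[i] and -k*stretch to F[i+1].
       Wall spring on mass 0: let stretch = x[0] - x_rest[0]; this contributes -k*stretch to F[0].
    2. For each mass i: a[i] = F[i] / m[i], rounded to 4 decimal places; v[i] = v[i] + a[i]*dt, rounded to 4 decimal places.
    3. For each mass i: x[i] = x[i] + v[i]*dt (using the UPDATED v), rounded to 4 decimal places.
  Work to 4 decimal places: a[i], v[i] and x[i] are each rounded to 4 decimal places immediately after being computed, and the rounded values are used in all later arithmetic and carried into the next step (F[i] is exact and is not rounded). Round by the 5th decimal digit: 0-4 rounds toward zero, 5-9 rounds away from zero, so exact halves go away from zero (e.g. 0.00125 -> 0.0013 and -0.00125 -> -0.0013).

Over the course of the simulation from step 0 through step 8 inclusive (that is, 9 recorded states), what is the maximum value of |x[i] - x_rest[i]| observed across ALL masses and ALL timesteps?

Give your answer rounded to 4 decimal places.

Step 0: x=[2.0000 8.0000 10.0000 18.0000] v=[-1.0000 0.0000 0.0000 0.0000]
Step 1: x=[5.5000 6.0000 16.0000 14.0000] v=[7.0000 -4.0000 12.0000 -8.0000]
Step 2: x=[4.0000 8.7500 10.0000 16.0000] v=[-3.0000 5.5000 -12.0000 4.0000]
Step 3: x=[3.2500 9.7500 8.7500 16.0000] v=[-1.5000 2.0000 -2.5000 0.0000]
Step 4: x=[5.7500 7.0000 15.7500 12.7500] v=[5.0000 -5.5000 14.0000 -6.5000]
Step 5: x=[3.7500 8.0000 11.0000 16.5000] v=[-4.0000 2.0000 -9.5000 7.5000]
Step 6: x=[2.2500 8.3750 8.7500 18.7500] v=[-3.0000 0.7500 -4.5000 4.5000]
Step 7: x=[4.6250 5.8750 16.1250 15.0000] v=[4.7500 -5.0000 14.7500 -7.5000]
Step 8: x=[3.6250 7.8750 12.1250 16.3750] v=[-2.0000 4.0000 -8.0000 2.7500]
Max displacement = 4.1250

Answer: 4.1250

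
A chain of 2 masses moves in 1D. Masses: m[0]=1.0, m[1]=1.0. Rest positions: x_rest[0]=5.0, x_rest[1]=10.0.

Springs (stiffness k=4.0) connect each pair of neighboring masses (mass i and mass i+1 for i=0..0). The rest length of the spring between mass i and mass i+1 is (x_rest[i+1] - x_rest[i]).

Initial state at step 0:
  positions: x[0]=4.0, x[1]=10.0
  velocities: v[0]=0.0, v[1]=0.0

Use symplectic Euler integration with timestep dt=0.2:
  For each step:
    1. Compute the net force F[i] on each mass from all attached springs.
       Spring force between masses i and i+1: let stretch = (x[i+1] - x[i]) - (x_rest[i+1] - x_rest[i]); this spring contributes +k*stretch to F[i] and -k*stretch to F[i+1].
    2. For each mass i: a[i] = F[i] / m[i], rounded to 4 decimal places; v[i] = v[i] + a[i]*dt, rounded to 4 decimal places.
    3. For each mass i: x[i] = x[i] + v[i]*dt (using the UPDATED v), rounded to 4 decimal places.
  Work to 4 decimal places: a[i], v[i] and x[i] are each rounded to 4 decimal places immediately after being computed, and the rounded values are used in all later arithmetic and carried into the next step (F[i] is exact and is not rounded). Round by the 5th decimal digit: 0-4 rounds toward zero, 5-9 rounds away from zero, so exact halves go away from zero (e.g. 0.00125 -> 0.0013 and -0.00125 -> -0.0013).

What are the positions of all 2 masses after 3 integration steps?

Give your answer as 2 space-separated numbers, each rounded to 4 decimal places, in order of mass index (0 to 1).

Step 0: x=[4.0000 10.0000] v=[0.0000 0.0000]
Step 1: x=[4.1600 9.8400] v=[0.8000 -0.8000]
Step 2: x=[4.4288 9.5712] v=[1.3440 -1.3440]
Step 3: x=[4.7204 9.2796] v=[1.4579 -1.4579]

Answer: 4.7204 9.2796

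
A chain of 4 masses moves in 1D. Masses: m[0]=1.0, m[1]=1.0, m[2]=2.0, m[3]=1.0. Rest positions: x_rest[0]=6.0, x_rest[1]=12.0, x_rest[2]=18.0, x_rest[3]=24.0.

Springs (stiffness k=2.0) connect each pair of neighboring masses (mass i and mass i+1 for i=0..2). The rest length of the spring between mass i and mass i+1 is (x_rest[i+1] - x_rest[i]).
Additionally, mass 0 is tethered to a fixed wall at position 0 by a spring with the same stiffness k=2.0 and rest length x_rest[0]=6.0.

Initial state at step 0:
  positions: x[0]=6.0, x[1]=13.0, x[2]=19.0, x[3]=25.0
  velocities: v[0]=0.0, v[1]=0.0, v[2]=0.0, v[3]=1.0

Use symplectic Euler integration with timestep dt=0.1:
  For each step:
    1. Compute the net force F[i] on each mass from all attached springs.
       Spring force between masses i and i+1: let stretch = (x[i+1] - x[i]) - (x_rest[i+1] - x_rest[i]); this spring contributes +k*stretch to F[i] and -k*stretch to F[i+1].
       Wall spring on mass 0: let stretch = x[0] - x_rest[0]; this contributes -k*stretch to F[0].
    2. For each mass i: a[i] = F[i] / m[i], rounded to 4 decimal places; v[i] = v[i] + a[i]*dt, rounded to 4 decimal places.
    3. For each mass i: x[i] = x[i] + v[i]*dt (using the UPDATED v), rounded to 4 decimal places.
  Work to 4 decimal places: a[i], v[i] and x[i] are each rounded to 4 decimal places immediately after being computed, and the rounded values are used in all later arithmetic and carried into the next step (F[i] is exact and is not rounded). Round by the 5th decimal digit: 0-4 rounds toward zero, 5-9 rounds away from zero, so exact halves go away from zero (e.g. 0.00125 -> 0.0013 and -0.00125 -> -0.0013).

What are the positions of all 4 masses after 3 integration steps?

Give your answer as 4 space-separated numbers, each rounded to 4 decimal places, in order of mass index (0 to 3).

Answer: 6.1141 12.8859 19.0030 25.2921

Derivation:
Step 0: x=[6.0000 13.0000 19.0000 25.0000] v=[0.0000 0.0000 0.0000 1.0000]
Step 1: x=[6.0200 12.9800 19.0000 25.1000] v=[0.2000 -0.2000 0.0000 1.0000]
Step 2: x=[6.0588 12.9412 19.0008 25.1980] v=[0.3880 -0.3880 0.0080 0.9800]
Step 3: x=[6.1141 12.8859 19.0030 25.2921] v=[0.5527 -0.5526 0.0218 0.9406]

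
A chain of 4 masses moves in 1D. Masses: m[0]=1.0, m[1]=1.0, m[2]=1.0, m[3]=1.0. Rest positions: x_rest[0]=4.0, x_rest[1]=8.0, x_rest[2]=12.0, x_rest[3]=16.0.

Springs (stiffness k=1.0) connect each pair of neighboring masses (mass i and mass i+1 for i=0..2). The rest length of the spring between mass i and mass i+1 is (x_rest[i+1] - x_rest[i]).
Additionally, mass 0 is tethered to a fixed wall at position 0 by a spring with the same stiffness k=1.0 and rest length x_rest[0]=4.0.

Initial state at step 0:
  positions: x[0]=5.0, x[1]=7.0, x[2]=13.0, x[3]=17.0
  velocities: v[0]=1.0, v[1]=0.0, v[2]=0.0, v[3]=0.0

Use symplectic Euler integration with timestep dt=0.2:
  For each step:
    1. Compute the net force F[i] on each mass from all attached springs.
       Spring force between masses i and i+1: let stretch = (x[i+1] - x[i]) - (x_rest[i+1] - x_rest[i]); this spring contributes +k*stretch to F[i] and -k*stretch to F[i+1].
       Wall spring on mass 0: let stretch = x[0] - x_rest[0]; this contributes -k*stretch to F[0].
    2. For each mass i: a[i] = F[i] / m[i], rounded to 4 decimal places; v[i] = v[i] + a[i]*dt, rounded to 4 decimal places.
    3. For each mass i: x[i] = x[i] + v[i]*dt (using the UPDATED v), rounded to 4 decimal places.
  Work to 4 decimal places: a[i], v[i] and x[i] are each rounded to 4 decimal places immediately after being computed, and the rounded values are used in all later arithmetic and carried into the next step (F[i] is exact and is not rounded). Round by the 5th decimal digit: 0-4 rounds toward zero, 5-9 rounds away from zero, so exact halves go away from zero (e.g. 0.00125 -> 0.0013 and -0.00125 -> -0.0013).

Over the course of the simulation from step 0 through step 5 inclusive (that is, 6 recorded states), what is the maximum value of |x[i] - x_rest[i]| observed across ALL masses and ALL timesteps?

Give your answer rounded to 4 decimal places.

Step 0: x=[5.0000 7.0000 13.0000 17.0000] v=[1.0000 0.0000 0.0000 0.0000]
Step 1: x=[5.0800 7.1600 12.9200 17.0000] v=[0.4000 0.8000 -0.4000 0.0000]
Step 2: x=[5.0400 7.4672 12.7728 16.9968] v=[-0.2000 1.5360 -0.7360 -0.0160]
Step 3: x=[4.8955 7.8895 12.5823 16.9846] v=[-0.7226 2.1117 -0.9523 -0.0608]
Step 4: x=[4.6749 8.3798 12.3802 16.9563] v=[-1.1029 2.4515 -1.0104 -0.1413]
Step 5: x=[4.4155 8.8819 12.2011 16.9050] v=[-1.2969 2.5106 -0.8953 -0.2565]
Max displacement = 1.0800

Answer: 1.0800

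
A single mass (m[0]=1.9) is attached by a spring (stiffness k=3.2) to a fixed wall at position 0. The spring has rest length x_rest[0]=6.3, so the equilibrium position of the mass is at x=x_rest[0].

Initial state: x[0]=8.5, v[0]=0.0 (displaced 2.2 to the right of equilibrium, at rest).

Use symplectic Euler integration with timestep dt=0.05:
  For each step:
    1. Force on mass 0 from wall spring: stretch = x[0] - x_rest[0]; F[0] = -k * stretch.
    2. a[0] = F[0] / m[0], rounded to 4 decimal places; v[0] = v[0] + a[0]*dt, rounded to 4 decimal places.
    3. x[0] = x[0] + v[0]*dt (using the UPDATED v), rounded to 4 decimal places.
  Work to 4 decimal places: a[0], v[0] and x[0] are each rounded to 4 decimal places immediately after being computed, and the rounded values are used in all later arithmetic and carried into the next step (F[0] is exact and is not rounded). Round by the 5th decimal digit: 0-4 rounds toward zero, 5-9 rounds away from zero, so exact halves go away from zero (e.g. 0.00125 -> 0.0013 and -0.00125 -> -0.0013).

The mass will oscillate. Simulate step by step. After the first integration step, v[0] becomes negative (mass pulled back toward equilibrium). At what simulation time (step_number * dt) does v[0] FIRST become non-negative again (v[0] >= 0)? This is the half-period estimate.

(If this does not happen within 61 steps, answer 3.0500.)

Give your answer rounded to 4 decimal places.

Answer: 2.4500

Derivation:
Step 0: x=[8.5000] v=[0.0000]
Step 1: x=[8.4907] v=[-0.1853]
Step 2: x=[8.4722] v=[-0.3698]
Step 3: x=[8.4446] v=[-0.5527]
Step 4: x=[8.4079] v=[-0.7333]
Step 5: x=[8.3624] v=[-0.9108]
Step 6: x=[8.3082] v=[-1.0845]
Step 7: x=[8.2455] v=[-1.2536]
Step 8: x=[8.1746] v=[-1.4174]
Step 9: x=[8.0958] v=[-1.5753]
Step 10: x=[8.0095] v=[-1.7265]
Step 11: x=[7.9160] v=[-1.8705]
Step 12: x=[7.8157] v=[-2.0066]
Step 13: x=[7.7090] v=[-2.1342]
Step 14: x=[7.5964] v=[-2.2529]
Step 15: x=[7.4783] v=[-2.3621]
Step 16: x=[7.3552] v=[-2.4613]
Step 17: x=[7.2277] v=[-2.5502]
Step 18: x=[7.0963] v=[-2.6283]
Step 19: x=[6.9615] v=[-2.6954]
Step 20: x=[6.8239] v=[-2.7511]
Step 21: x=[6.6841] v=[-2.7952]
Step 22: x=[6.5427] v=[-2.8275]
Step 23: x=[6.4003] v=[-2.8479]
Step 24: x=[6.2575] v=[-2.8563]
Step 25: x=[6.1149] v=[-2.8527]
Step 26: x=[5.9730] v=[-2.8371]
Step 27: x=[5.8325] v=[-2.8096]
Step 28: x=[5.6940] v=[-2.7702]
Step 29: x=[5.5580] v=[-2.7192]
Step 30: x=[5.4252] v=[-2.6567]
Step 31: x=[5.2961] v=[-2.5830]
Step 32: x=[5.1712] v=[-2.4985]
Step 33: x=[5.0510] v=[-2.4034]
Step 34: x=[4.9361] v=[-2.2982]
Step 35: x=[4.8269] v=[-2.1833]
Step 36: x=[4.7239] v=[-2.0593]
Step 37: x=[4.6276] v=[-1.9266]
Step 38: x=[4.5383] v=[-1.7858]
Step 39: x=[4.4564] v=[-1.6374]
Step 40: x=[4.3823] v=[-1.4822]
Step 41: x=[4.3163] v=[-1.3207]
Step 42: x=[4.2586] v=[-1.1537]
Step 43: x=[4.2095] v=[-0.9818]
Step 44: x=[4.1692] v=[-0.8058]
Step 45: x=[4.1379] v=[-0.6264]
Step 46: x=[4.1157] v=[-0.4443]
Step 47: x=[4.1027] v=[-0.2604]
Step 48: x=[4.0989] v=[-0.0754]
Step 49: x=[4.1044] v=[0.1100]
First v>=0 after going negative at step 49, time=2.4500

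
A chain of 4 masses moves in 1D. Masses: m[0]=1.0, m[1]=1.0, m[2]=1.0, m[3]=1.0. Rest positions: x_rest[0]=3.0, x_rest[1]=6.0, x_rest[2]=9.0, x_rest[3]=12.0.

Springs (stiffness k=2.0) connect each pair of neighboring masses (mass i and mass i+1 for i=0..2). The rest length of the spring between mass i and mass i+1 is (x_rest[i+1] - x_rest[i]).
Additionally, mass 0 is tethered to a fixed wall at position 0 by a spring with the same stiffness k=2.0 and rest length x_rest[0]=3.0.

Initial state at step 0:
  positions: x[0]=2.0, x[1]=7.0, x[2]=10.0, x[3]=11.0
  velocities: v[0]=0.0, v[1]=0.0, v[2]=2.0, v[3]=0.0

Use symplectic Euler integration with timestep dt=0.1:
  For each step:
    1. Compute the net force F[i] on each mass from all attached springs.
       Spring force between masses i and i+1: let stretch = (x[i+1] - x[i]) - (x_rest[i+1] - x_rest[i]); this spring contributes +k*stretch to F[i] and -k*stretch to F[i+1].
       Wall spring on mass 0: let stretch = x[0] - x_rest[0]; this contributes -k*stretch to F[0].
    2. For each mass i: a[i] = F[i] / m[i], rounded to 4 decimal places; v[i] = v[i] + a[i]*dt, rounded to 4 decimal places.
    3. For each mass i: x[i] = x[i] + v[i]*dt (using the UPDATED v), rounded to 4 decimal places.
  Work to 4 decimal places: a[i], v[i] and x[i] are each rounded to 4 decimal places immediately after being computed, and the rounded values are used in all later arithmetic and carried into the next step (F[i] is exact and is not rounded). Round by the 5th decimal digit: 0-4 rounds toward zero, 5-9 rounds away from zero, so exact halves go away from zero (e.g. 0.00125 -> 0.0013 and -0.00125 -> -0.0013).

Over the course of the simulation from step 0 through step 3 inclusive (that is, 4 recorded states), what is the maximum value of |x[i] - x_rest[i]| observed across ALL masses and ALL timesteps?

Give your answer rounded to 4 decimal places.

Answer: 1.3364

Derivation:
Step 0: x=[2.0000 7.0000 10.0000 11.0000] v=[0.0000 0.0000 2.0000 0.0000]
Step 1: x=[2.0600 6.9600 10.1600 11.0400] v=[0.6000 -0.4000 1.6000 0.4000]
Step 2: x=[2.1768 6.8860 10.2736 11.1224] v=[1.1680 -0.7400 1.1360 0.8240]
Step 3: x=[2.3443 6.7856 10.3364 11.2478] v=[1.6745 -1.0043 0.6282 1.2542]
Max displacement = 1.3364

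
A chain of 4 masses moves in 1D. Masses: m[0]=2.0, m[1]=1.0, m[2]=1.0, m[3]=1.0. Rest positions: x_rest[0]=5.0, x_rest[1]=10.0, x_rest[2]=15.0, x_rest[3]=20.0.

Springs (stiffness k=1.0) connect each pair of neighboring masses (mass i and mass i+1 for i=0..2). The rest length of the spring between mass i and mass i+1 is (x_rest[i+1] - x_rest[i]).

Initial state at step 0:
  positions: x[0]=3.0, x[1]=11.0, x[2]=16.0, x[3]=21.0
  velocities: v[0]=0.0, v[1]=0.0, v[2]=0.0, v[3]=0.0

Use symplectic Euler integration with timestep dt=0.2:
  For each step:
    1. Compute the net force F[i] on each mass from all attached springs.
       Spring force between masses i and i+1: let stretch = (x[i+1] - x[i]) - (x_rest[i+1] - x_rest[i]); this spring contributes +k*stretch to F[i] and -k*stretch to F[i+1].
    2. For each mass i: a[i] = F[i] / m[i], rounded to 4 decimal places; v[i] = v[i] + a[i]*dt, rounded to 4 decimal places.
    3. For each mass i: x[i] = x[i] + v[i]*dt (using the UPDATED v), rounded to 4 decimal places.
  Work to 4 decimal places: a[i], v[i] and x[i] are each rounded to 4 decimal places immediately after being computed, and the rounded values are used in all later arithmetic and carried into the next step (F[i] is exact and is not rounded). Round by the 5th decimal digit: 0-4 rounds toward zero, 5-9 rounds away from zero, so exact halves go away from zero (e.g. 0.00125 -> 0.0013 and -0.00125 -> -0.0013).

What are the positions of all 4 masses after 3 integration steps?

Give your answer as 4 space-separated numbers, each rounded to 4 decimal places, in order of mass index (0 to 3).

Step 0: x=[3.0000 11.0000 16.0000 21.0000] v=[0.0000 0.0000 0.0000 0.0000]
Step 1: x=[3.0600 10.8800 16.0000 21.0000] v=[0.3000 -0.6000 0.0000 0.0000]
Step 2: x=[3.1764 10.6520 15.9952 21.0000] v=[0.5820 -1.1400 -0.0240 0.0000]
Step 3: x=[3.3423 10.3387 15.9769 20.9998] v=[0.8296 -1.5665 -0.0917 -0.0010]

Answer: 3.3423 10.3387 15.9769 20.9998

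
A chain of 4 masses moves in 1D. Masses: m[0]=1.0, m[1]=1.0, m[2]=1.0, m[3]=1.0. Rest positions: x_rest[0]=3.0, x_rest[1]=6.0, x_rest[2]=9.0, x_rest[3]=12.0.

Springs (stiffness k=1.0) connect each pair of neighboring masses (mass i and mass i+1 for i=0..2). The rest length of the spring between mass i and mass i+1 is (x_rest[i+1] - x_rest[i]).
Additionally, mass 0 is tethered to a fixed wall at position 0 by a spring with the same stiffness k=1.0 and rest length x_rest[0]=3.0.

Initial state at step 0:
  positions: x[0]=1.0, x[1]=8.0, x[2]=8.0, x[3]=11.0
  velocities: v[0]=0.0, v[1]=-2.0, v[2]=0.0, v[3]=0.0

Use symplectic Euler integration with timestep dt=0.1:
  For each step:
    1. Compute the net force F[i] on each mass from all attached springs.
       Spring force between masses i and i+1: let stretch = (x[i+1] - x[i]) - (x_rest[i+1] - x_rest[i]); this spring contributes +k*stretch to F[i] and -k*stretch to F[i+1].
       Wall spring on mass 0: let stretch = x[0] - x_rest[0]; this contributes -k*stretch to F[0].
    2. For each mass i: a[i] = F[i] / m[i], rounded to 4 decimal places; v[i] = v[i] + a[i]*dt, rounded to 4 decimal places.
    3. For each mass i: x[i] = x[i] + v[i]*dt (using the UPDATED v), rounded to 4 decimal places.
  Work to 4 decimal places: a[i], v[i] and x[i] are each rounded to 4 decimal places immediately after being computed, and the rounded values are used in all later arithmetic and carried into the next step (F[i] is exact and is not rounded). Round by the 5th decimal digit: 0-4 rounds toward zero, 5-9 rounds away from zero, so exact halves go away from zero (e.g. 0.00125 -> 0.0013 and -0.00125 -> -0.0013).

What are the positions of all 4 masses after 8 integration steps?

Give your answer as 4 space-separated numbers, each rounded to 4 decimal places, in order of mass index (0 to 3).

Answer: 2.6394 4.6352 8.6813 11.0513

Derivation:
Step 0: x=[1.0000 8.0000 8.0000 11.0000] v=[0.0000 -2.0000 0.0000 0.0000]
Step 1: x=[1.0600 7.7300 8.0300 11.0000] v=[0.6000 -2.7000 0.3000 0.0000]
Step 2: x=[1.1761 7.3963 8.0867 11.0003] v=[1.1610 -3.3370 0.5670 0.0030]
Step 3: x=[1.3426 7.0073 8.1656 11.0015] v=[1.6654 -3.8900 0.7893 0.0116]
Step 4: x=[1.5524 6.5732 8.2613 11.0043] v=[2.0976 -4.3406 0.9571 0.0280]
Step 5: x=[1.7968 6.1058 8.3676 11.0097] v=[2.4444 -4.6739 1.0626 0.0537]
Step 6: x=[2.0664 5.6179 8.4777 11.0187] v=[2.6956 -4.8786 1.1006 0.0895]
Step 7: x=[2.3508 5.1231 8.5846 11.0322] v=[2.8441 -4.9478 1.0687 0.1354]
Step 8: x=[2.6394 4.6352 8.6813 11.0513] v=[2.8863 -4.8789 0.9673 0.1906]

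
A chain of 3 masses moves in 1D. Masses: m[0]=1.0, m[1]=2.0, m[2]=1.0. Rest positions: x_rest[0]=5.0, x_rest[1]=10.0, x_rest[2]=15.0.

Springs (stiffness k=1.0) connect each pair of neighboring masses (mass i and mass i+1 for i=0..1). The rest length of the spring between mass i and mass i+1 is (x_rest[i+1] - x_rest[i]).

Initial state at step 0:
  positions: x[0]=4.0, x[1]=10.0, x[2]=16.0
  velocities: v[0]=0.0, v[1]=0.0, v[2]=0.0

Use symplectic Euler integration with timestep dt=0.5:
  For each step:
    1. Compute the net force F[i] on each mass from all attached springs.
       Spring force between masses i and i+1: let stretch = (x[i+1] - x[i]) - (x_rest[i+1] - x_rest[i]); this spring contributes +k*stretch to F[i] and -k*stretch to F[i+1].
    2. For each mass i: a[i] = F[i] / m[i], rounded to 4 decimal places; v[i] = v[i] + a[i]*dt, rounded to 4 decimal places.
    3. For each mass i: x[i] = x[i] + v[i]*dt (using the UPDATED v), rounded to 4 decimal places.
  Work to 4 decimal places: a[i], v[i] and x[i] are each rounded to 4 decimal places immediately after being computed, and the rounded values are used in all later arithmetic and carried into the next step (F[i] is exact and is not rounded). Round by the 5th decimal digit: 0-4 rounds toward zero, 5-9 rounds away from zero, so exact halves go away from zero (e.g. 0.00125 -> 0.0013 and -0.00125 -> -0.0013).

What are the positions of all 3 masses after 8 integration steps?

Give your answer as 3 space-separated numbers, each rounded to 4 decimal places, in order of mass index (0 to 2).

Step 0: x=[4.0000 10.0000 16.0000] v=[0.0000 0.0000 0.0000]
Step 1: x=[4.2500 10.0000 15.7500] v=[0.5000 0.0000 -0.5000]
Step 2: x=[4.6875 10.0000 15.3125] v=[0.8750 0.0000 -0.8750]
Step 3: x=[5.2032 10.0000 14.7969] v=[1.0313 0.0000 -1.0313]
Step 4: x=[5.6681 10.0001 14.3320] v=[0.9297 0.0001 -0.9298]
Step 5: x=[5.9660 10.0002 14.0341] v=[0.5957 0.0001 -0.5958]
Step 6: x=[6.0224 10.0002 13.9777] v=[0.1128 0.0000 -0.1128]
Step 7: x=[5.8233 10.0002 14.1770] v=[-0.3983 -0.0001 0.3985]
Step 8: x=[5.4184 10.0001 14.5821] v=[-0.8099 -0.0002 0.8101]

Answer: 5.4184 10.0001 14.5821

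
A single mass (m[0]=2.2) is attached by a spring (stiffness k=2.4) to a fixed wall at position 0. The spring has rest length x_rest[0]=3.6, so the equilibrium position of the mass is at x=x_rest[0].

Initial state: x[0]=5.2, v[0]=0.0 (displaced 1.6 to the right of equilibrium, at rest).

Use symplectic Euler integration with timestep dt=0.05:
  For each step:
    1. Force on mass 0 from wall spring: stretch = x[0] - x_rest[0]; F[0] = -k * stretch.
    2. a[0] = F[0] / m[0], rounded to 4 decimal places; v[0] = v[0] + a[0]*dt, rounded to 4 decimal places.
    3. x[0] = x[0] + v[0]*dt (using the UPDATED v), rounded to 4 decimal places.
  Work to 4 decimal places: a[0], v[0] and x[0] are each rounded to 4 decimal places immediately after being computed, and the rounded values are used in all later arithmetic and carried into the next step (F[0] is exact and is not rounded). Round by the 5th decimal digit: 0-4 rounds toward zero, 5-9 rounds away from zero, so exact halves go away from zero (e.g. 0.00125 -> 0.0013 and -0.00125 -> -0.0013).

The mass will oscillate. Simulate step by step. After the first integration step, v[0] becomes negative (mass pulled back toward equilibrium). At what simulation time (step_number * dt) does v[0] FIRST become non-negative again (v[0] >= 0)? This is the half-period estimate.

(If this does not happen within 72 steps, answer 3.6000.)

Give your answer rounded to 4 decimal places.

Step 0: x=[5.2000] v=[0.0000]
Step 1: x=[5.1956] v=[-0.0873]
Step 2: x=[5.1869] v=[-0.1743]
Step 3: x=[5.1739] v=[-0.2609]
Step 4: x=[5.1566] v=[-0.3468]
Step 5: x=[5.1350] v=[-0.4317]
Step 6: x=[5.1092] v=[-0.5154]
Step 7: x=[5.0793] v=[-0.5977]
Step 8: x=[5.0454] v=[-0.6784]
Step 9: x=[5.0075] v=[-0.7572]
Step 10: x=[4.9658] v=[-0.8340]
Step 11: x=[4.9204] v=[-0.9085]
Step 12: x=[4.8714] v=[-0.9805]
Step 13: x=[4.8189] v=[-1.0499]
Step 14: x=[4.7631] v=[-1.1164]
Step 15: x=[4.7041] v=[-1.1798]
Step 16: x=[4.6421] v=[-1.2400]
Step 17: x=[4.5773] v=[-1.2968]
Step 18: x=[4.5098] v=[-1.3501]
Step 19: x=[4.4398] v=[-1.3997]
Step 20: x=[4.3675] v=[-1.4455]
Step 21: x=[4.2931] v=[-1.4874]
Step 22: x=[4.2168] v=[-1.5252]
Step 23: x=[4.1389] v=[-1.5588]
Step 24: x=[4.0595] v=[-1.5882]
Step 25: x=[3.9788] v=[-1.6133]
Step 26: x=[3.8971] v=[-1.6340]
Step 27: x=[3.8146] v=[-1.6502]
Step 28: x=[3.7315] v=[-1.6619]
Step 29: x=[3.6480] v=[-1.6691]
Step 30: x=[3.5644] v=[-1.6717]
Step 31: x=[3.4809] v=[-1.6698]
Step 32: x=[3.3977] v=[-1.6633]
Step 33: x=[3.3151] v=[-1.6523]
Step 34: x=[3.2333] v=[-1.6368]
Step 35: x=[3.1525] v=[-1.6168]
Step 36: x=[3.0729] v=[-1.5924]
Step 37: x=[2.9947] v=[-1.5637]
Step 38: x=[2.9182] v=[-1.5307]
Step 39: x=[2.8435] v=[-1.4935]
Step 40: x=[2.7709] v=[-1.4522]
Step 41: x=[2.7006] v=[-1.4070]
Step 42: x=[2.6327] v=[-1.3579]
Step 43: x=[2.5674] v=[-1.3051]
Step 44: x=[2.5050] v=[-1.2488]
Step 45: x=[2.4455] v=[-1.1891]
Step 46: x=[2.3892] v=[-1.1261]
Step 47: x=[2.3362] v=[-1.0601]
Step 48: x=[2.2866] v=[-0.9912]
Step 49: x=[2.2406] v=[-0.9196]
Step 50: x=[2.1983] v=[-0.8455]
Step 51: x=[2.1599] v=[-0.7690]
Step 52: x=[2.1254] v=[-0.6905]
Step 53: x=[2.0949] v=[-0.6101]
Step 54: x=[2.0685] v=[-0.5280]
Step 55: x=[2.0463] v=[-0.4445]
Step 56: x=[2.0283] v=[-0.3598]
Step 57: x=[2.0146] v=[-0.2741]
Step 58: x=[2.0052] v=[-0.1876]
Step 59: x=[2.0002] v=[-0.1006]
Step 60: x=[1.9995] v=[-0.0133]
Step 61: x=[2.0032] v=[0.0740]
First v>=0 after going negative at step 61, time=3.0500

Answer: 3.0500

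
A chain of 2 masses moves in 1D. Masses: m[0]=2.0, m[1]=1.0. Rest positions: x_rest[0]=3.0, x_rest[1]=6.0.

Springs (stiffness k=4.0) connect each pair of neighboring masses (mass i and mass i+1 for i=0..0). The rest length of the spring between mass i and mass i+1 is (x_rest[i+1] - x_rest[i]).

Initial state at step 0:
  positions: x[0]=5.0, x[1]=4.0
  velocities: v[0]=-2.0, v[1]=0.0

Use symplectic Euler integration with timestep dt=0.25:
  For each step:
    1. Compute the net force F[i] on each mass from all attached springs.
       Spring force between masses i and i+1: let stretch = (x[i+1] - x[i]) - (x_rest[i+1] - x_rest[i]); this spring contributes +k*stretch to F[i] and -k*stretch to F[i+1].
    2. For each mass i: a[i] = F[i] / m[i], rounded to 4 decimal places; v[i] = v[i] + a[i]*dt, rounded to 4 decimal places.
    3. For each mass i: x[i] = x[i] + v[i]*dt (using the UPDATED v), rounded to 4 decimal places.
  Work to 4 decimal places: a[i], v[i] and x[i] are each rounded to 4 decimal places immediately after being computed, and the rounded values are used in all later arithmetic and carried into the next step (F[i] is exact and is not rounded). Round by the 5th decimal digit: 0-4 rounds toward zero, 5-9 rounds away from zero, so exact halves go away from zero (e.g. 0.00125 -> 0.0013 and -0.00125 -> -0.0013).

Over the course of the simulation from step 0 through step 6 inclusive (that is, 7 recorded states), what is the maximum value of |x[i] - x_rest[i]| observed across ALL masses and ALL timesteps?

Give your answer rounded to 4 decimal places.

Step 0: x=[5.0000 4.0000] v=[-2.0000 0.0000]
Step 1: x=[4.0000 5.0000] v=[-4.0000 4.0000]
Step 2: x=[2.7500 6.5000] v=[-5.0000 6.0000]
Step 3: x=[1.5938 7.8125] v=[-4.6250 5.2500]
Step 4: x=[0.8399 8.3203] v=[-3.0157 2.0313]
Step 5: x=[0.6460 7.7080] v=[-0.7755 -2.4491]
Step 6: x=[0.9599 6.0802] v=[1.2555 -6.5111]
Max displacement = 2.3540

Answer: 2.3540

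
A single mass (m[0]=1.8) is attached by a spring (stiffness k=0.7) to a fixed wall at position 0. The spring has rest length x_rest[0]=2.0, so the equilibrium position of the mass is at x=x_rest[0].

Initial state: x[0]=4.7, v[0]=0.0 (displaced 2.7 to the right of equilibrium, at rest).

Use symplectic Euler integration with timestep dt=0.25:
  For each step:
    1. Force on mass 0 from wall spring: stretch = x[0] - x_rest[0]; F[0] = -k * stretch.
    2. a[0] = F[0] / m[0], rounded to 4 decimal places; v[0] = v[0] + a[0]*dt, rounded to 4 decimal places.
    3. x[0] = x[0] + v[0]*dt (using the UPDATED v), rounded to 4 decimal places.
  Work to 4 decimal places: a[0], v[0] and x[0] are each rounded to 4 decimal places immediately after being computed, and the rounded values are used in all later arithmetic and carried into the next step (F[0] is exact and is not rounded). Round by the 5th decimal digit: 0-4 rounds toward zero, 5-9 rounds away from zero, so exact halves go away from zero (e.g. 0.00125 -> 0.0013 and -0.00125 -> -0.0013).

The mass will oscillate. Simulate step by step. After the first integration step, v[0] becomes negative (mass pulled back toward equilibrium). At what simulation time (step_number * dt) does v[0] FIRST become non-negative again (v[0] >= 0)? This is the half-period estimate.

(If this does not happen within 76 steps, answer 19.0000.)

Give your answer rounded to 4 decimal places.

Step 0: x=[4.7000] v=[0.0000]
Step 1: x=[4.6344] v=[-0.2625]
Step 2: x=[4.5048] v=[-0.5186]
Step 3: x=[4.3143] v=[-0.7621]
Step 4: x=[4.0675] v=[-0.9871]
Step 5: x=[3.7705] v=[-1.1881]
Step 6: x=[3.4305] v=[-1.3602]
Step 7: x=[3.0557] v=[-1.4993]
Step 8: x=[2.6552] v=[-1.6020]
Step 9: x=[2.2388] v=[-1.6657]
Step 10: x=[1.8166] v=[-1.6889]
Step 11: x=[1.3988] v=[-1.6711]
Step 12: x=[0.9956] v=[-1.6127]
Step 13: x=[0.6168] v=[-1.5151]
Step 14: x=[0.2717] v=[-1.3806]
Step 15: x=[-0.0315] v=[-1.2126]
Step 16: x=[-0.2853] v=[-1.0151]
Step 17: x=[-0.4835] v=[-0.7929]
Step 18: x=[-0.6214] v=[-0.5515]
Step 19: x=[-0.6956] v=[-0.2967]
Step 20: x=[-0.7043] v=[-0.0346]
Step 21: x=[-0.6472] v=[0.2283]
First v>=0 after going negative at step 21, time=5.2500

Answer: 5.2500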